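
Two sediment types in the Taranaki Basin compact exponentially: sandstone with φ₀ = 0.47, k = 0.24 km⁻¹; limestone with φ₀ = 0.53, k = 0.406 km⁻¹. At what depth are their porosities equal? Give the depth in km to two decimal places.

0.72 km

Set φ₀ₐ e^(−kₐZ) = φ₀ᵦ e^(−kᵦZ) ⇒ ln(φ₀ₐ/φ₀ᵦ) = (kₐ − kᵦ)·Z
Z = ln(0.47/0.53) / (0.24 − 0.406) = -0.1201 / -0.166 = 0.724 km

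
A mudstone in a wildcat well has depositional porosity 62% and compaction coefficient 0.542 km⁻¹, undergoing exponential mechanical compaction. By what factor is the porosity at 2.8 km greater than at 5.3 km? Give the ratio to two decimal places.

n(d₁)/n(d₂) = e^(−β·d₁)/e^(−β·d₂) = e^{β(d₂−d₁)}
= exp(0.542 × 2.5) = exp(1.355) = 3.8768

3.88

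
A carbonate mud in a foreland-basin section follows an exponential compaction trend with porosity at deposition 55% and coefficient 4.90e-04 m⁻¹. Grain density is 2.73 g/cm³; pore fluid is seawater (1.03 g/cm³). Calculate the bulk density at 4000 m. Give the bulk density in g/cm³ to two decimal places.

Working in km (1 km = 1000 m; c in km⁻¹ = c in m⁻¹ × 1000):
Porosity at depth: φ = 0.55·exp(−0.49×4) = 0.55×0.1409 = 0.0775
Bulk density: ρ_b = (1−φ)ρ_g + φ·ρ_f = 0.9225×2.73 + 0.0775×1.03
       = 2.519 + 0.080 = 2.598 g/cm³

2.60 g/cm³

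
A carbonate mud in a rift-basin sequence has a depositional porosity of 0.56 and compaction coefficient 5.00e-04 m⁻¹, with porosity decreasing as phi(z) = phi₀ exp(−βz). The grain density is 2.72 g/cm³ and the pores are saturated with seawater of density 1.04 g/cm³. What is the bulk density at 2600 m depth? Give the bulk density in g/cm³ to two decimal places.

2.46 g/cm³

Working in km (1 km = 1000 m; β in km⁻¹ = β in m⁻¹ × 1000):
Porosity at depth: phi = 0.56·exp(−0.5×2.6) = 0.56×0.2725 = 0.1526
Bulk density: ρ_b = (1−phi)ρ_g + phi·ρ_f = 0.8474×2.72 + 0.1526×1.04
       = 2.305 + 0.159 = 2.464 g/cm³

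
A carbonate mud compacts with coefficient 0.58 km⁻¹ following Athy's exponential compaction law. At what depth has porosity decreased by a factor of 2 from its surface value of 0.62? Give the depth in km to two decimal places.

1.20 km

n/n₀ = 1/2 ⇒ exp(−k·d) = 1/2 ⇒ d = ln(2) / k
d = 0.6931 / 0.58 = 1.195 km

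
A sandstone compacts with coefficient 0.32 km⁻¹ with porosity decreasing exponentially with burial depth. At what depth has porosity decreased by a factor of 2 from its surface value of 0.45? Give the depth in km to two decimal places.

2.17 km

φ/φ₀ = 1/2 ⇒ exp(−β·Z) = 1/2 ⇒ Z = ln(2) / β
Z = 0.6931 / 0.32 = 2.166 km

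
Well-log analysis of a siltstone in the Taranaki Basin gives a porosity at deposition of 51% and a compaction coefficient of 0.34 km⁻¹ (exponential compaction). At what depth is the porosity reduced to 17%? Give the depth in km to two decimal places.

3.23 km

Invert Athy's law: Z = ln(φ₀/φ) / β
Z = ln(0.51/0.17) / 0.34 = ln(3) / 0.34 = 1.0986 / 0.34 = 3.231 km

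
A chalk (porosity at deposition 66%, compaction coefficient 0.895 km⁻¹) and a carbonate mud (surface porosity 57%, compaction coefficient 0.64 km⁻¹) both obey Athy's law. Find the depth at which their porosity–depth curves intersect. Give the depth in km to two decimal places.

0.57 km

Set φ₀ₐ e^(−cₐd) = φ₀ᵦ e^(−cᵦd) ⇒ ln(φ₀ₐ/φ₀ᵦ) = (cₐ − cᵦ)·d
d = ln(0.66/0.57) / (0.895 − 0.64) = 0.1466 / 0.255 = 0.575 km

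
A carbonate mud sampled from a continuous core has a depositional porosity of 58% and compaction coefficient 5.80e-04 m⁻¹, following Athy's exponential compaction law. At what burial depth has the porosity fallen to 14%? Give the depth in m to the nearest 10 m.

Working in km (1 km = 1000 m; β in km⁻¹ = β in m⁻¹ × 1000):
Invert Athy's law: d = ln(n₀/n) / β
d = ln(0.58/0.14) / 0.58 = ln(4.143) / 0.58 = 1.4214 / 0.58 = 2.451 km

2450 m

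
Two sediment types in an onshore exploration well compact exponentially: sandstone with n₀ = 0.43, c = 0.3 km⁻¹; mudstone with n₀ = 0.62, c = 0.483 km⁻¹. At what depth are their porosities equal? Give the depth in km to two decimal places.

Set n₀ₐ e^(−cₐd) = n₀ᵦ e^(−cᵦd) ⇒ ln(n₀ₐ/n₀ᵦ) = (cₐ − cᵦ)·d
d = ln(0.43/0.62) / (0.3 − 0.483) = -0.3659 / -0.183 = 2.000 km

2.00 km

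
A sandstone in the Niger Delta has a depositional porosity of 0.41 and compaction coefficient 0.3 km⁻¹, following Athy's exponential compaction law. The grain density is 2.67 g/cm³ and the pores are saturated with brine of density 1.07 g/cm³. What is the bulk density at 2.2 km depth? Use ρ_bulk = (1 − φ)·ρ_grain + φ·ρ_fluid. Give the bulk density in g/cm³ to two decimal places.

Porosity at depth: φ = 0.41·exp(−0.3×2.2) = 0.41×0.5169 = 0.2119
Bulk density: ρ_b = (1−φ)ρ_g + φ·ρ_f = 0.7881×2.67 + 0.2119×1.07
       = 2.104 + 0.227 = 2.331 g/cm³

2.33 g/cm³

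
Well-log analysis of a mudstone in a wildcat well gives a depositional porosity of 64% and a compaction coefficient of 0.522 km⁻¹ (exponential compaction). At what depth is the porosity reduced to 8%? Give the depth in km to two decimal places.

Invert Athy's law: Z = ln(φ₀/φ) / c
Z = ln(0.64/0.08) / 0.522 = ln(8) / 0.522 = 2.0794 / 0.522 = 3.984 km

3.98 km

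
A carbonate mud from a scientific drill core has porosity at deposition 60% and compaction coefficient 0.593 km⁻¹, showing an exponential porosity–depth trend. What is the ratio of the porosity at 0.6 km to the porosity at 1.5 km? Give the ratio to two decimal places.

1.71

n(d₁)/n(d₂) = e^(−k·d₁)/e^(−k·d₂) = e^{k(d₂−d₁)}
= exp(0.593 × 0.9) = exp(0.5337) = 1.7052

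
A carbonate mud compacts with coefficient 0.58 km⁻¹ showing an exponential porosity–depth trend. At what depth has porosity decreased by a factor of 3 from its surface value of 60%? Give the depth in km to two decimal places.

1.89 km

phi/phi₀ = 1/3 ⇒ exp(−β·d) = 1/3 ⇒ d = ln(3) / β
d = 1.0986 / 0.58 = 1.894 km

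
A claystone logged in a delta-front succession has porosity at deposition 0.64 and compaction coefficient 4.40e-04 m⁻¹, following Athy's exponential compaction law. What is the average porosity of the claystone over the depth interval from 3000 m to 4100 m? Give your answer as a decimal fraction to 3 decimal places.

0.136

Working in km (1 km = 1000 m; k in km⁻¹ = k in m⁻¹ × 1000):
⟨n⟩ = (1/(z₂−z₁)) ∫ n₀ e^(−kz) dz = n₀·(e^(−k·z₁) − e^(−k·z₂)) / (k·(z₂−z₁))
e^(−0.44×3) = 0.2671; e^(−0.44×4.1) = 0.1646
⟨n⟩ = 0.64 × (0.2671 − 0.1646) / (0.44 × 1.1) = 0.64 × 0.2118 = 0.1355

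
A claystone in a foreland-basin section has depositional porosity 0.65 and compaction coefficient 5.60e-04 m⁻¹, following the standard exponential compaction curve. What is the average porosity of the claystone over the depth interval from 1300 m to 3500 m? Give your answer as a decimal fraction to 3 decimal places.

0.180

Working in km (1 km = 1000 m; c in km⁻¹ = c in m⁻¹ × 1000):
⟨φ⟩ = (1/(Z₂−Z₁)) ∫ φ₀ e^(−cZ) dZ = φ₀·(e^(−c·Z₁) − e^(−c·Z₂)) / (c·(Z₂−Z₁))
e^(−0.56×1.3) = 0.4829; e^(−0.56×3.5) = 0.1409
⟨φ⟩ = 0.65 × (0.4829 − 0.1409) / (0.56 × 2.2) = 0.65 × 0.2776 = 0.1804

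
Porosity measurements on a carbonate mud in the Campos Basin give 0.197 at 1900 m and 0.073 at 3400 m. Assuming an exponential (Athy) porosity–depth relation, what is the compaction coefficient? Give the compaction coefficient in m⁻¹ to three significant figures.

0.000662 m⁻¹

Working in km (1 km = 1000 m; β in km⁻¹ = β in m⁻¹ × 1000):
Athy: n(z) = n₀ e^(−βz) ⇒ n₁/n₂ = e^{β(z₂−z₁)} ⇒ β = ln(n₁/n₂)/(z₂−z₁)
β = ln(0.197/0.073) / (3.4 − 1.9) = ln(2.699) / 1.5 = 0.9927 / 1.5 = 0.6618 km⁻¹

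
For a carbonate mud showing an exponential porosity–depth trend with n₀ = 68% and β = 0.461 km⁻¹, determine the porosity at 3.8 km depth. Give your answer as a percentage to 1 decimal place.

n = n₀·exp(−β·z) = 0.68 × exp(−0.461 × 3.8) = 0.68 × exp(−1.752)
  = 0.68 × 0.1735 = 0.1180

11.8%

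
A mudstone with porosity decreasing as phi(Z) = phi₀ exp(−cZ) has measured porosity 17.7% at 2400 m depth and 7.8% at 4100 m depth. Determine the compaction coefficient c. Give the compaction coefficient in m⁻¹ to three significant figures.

Working in km (1 km = 1000 m; c in km⁻¹ = c in m⁻¹ × 1000):
Athy: phi(Z) = phi₀ e^(−cZ) ⇒ phi₁/phi₂ = e^{c(Z₂−Z₁)} ⇒ c = ln(phi₁/phi₂)/(Z₂−Z₁)
c = ln(0.177/0.078) / (4.1 − 2.4) = ln(2.269) / 1.7 = 0.8194 / 1.7 = 0.482 km⁻¹

0.000482 m⁻¹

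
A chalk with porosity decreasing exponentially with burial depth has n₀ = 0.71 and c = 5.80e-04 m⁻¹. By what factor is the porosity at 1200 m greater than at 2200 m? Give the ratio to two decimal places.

1.79

Working in km (1 km = 1000 m; c in km⁻¹ = c in m⁻¹ × 1000):
n(Z₁)/n(Z₂) = e^(−c·Z₁)/e^(−c·Z₂) = e^{c(Z₂−Z₁)}
= exp(0.58 × 1) = exp(0.58) = 1.7860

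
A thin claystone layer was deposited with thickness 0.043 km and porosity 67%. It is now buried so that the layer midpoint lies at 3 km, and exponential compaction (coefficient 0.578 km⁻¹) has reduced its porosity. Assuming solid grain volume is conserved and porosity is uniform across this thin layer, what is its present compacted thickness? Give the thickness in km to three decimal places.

0.016 km

Porosity at 3 km: φ = 0.67·exp(−0.578×3) = 0.1183
Solid-volume conservation: h(1−φ) = h₀(1−φ₀) ⇒ h = h₀·(1−φ₀)/(1−φ)
h = 0.043 × (1 − 0.67)/(1 − 0.1183) = 0.043 × 0.3743 = 0.0161 km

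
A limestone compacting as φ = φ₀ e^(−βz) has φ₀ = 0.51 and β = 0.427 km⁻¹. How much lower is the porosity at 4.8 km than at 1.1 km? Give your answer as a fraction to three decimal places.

0.253

φ(1.1) = 0.51·e^(−0.427×1.1) = 0.3188
φ(4.8) = 0.51·e^(−0.427×4.8) = 0.0657
Δφ = 0.3188 − 0.0657 = 0.2532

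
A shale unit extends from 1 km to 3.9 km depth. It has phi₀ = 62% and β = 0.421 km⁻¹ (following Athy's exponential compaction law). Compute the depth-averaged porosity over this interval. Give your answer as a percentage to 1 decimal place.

⟨phi⟩ = (1/(d₂−d₁)) ∫ phi₀ e^(−βd) dd = phi₀·(e^(−β·d₁) − e^(−β·d₂)) / (β·(d₂−d₁))
e^(−0.421×1) = 0.6564; e^(−0.421×3.9) = 0.1936
⟨phi⟩ = 0.62 × (0.6564 − 0.1936) / (0.421 × 2.9) = 0.62 × 0.3790 = 0.2350

23.5%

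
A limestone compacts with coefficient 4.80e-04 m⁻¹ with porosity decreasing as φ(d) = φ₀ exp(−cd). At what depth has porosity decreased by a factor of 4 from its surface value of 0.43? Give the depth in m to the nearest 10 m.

Working in km (1 km = 1000 m; c in km⁻¹ = c in m⁻¹ × 1000):
φ/φ₀ = 1/4 ⇒ exp(−c·d) = 1/4 ⇒ d = ln(4) / c
d = 1.3863 / 0.48 = 2.888 km

2890 m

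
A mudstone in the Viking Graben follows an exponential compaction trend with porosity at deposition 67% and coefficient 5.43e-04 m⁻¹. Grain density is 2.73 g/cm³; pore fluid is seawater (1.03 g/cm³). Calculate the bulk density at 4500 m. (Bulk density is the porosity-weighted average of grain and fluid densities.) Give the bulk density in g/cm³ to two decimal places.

2.63 g/cm³

Working in km (1 km = 1000 m; c in km⁻¹ = c in m⁻¹ × 1000):
Porosity at depth: n = 0.67·exp(−0.543×4.5) = 0.67×0.0869 = 0.0582
Bulk density: ρ_b = (1−n)ρ_g + n·ρ_f = 0.9418×2.73 + 0.0582×1.03
       = 2.571 + 0.060 = 2.631 g/cm³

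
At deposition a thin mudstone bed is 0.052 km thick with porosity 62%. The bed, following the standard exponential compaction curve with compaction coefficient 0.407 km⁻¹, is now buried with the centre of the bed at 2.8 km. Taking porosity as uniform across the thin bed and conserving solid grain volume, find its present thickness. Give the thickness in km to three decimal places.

0.025 km

Porosity at 2.8 km: φ = 0.62·exp(−0.407×2.8) = 0.1984
Solid-volume conservation: h(1−φ) = h₀(1−φ₀) ⇒ h = h₀·(1−φ₀)/(1−φ)
h = 0.052 × (1 − 0.62)/(1 − 0.1984) = 0.052 × 0.4740 = 0.0246 km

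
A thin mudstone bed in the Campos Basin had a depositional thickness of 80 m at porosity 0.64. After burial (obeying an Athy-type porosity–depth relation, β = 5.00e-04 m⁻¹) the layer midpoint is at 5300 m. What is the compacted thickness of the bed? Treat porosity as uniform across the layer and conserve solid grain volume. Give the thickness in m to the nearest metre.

Working in km (1 km = 1000 m; β in km⁻¹ = β in m⁻¹ × 1000):
Porosity at 5.3 km: n = 0.64·exp(−0.5×5.3) = 0.0452
Solid-volume conservation: h(1−n) = h₀(1−n₀) ⇒ h = h₀·(1−n₀)/(1−n)
h = 0.08 × (1 − 0.64)/(1 − 0.0452) = 0.08 × 0.3770 = 0.0302 km

30 m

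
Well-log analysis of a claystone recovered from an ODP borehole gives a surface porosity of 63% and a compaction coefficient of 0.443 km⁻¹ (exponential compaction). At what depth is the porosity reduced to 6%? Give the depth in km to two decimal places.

5.31 km

Invert Athy's law: d = ln(phi₀/phi) / c
d = ln(0.63/0.06) / 0.443 = ln(10.5) / 0.443 = 2.3514 / 0.443 = 5.308 km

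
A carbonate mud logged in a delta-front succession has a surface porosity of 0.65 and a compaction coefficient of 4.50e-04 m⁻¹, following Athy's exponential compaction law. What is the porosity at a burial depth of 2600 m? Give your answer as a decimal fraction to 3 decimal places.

Working in km (1 km = 1000 m; c in km⁻¹ = c in m⁻¹ × 1000):
n = n₀·exp(−c·z) = 0.65 × exp(−0.45 × 2.6) = 0.65 × exp(−1.17)
  = 0.65 × 0.3104 = 0.2017

0.202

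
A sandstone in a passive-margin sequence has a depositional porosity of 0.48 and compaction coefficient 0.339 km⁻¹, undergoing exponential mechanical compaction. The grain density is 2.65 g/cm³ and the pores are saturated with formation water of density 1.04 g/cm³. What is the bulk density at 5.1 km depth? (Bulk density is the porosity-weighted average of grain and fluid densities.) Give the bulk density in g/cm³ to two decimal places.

Porosity at depth: phi = 0.48·exp(−0.339×5.1) = 0.48×0.1775 = 0.0852
Bulk density: ρ_b = (1−phi)ρ_g + phi·ρ_f = 0.9148×2.65 + 0.0852×1.04
       = 2.424 + 0.089 = 2.513 g/cm³

2.51 g/cm³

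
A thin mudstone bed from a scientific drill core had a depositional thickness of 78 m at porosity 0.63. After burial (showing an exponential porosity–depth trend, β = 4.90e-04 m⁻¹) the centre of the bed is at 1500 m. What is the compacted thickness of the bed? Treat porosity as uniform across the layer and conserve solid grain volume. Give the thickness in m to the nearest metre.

41 m

Working in km (1 km = 1000 m; β in km⁻¹ = β in m⁻¹ × 1000):
Porosity at 1.5 km: φ = 0.63·exp(−0.49×1.5) = 0.3021
Solid-volume conservation: h(1−φ) = h₀(1−φ₀) ⇒ h = h₀·(1−φ₀)/(1−φ)
h = 0.078 × (1 − 0.63)/(1 − 0.3021) = 0.078 × 0.5302 = 0.0414 km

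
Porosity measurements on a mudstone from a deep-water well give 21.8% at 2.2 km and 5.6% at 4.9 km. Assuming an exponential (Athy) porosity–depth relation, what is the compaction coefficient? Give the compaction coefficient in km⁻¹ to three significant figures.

Athy: phi(Z) = phi₀ e^(−kZ) ⇒ phi₁/phi₂ = e^{k(Z₂−Z₁)} ⇒ k = ln(phi₁/phi₂)/(Z₂−Z₁)
k = ln(0.218/0.056) / (4.9 − 2.2) = ln(3.893) / 2.7 = 1.3591 / 2.7 = 0.5034 km⁻¹

0.503 km⁻¹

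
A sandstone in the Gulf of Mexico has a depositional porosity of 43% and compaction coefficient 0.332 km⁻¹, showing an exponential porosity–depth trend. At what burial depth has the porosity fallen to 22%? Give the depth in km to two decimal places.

Invert Athy's law: d = ln(phi₀/phi) / k
d = ln(0.43/0.22) / 0.332 = ln(1.955) / 0.332 = 0.6702 / 0.332 = 2.019 km

2.02 km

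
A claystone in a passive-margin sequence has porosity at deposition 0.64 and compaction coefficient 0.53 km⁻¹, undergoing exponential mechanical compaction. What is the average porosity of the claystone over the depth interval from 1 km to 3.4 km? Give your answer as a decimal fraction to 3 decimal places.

0.213

⟨n⟩ = (1/(d₂−d₁)) ∫ n₀ e^(−cd) dd = n₀·(e^(−c·d₁) − e^(−c·d₂)) / (c·(d₂−d₁))
e^(−0.53×1) = 0.5886; e^(−0.53×3.4) = 0.1650
⟨n⟩ = 0.64 × (0.5886 − 0.1650) / (0.53 × 2.4) = 0.64 × 0.3330 = 0.2132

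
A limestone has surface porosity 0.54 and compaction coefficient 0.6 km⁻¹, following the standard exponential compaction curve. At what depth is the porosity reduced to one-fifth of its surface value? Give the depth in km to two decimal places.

n/n₀ = 1/5 ⇒ exp(−c·d) = 1/5 ⇒ d = ln(5) / c
d = 1.6094 / 0.6 = 2.682 km

2.68 km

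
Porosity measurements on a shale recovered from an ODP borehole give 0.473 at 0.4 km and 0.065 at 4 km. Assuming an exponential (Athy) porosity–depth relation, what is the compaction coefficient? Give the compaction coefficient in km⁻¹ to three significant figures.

0.551 km⁻¹

Athy: φ(z) = φ₀ e^(−βz) ⇒ φ₁/φ₂ = e^{β(z₂−z₁)} ⇒ β = ln(φ₁/φ₂)/(z₂−z₁)
β = ln(0.473/0.065) / (4 − 0.4) = ln(7.277) / 3.6 = 1.9847 / 3.6 = 0.5513 km⁻¹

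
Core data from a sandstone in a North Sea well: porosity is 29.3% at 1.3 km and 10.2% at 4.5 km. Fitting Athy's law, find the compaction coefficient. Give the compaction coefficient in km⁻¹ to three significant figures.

0.330 km⁻¹

Athy: φ(z) = φ₀ e^(−βz) ⇒ φ₁/φ₂ = e^{β(z₂−z₁)} ⇒ β = ln(φ₁/φ₂)/(z₂−z₁)
β = ln(0.293/0.102) / (4.5 − 1.3) = ln(2.873) / 3.2 = 1.0552 / 3.2 = 0.3297 km⁻¹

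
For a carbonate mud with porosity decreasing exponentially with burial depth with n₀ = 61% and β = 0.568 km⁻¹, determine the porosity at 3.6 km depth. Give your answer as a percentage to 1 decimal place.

n = n₀·exp(−β·z) = 0.61 × exp(−0.568 × 3.6) = 0.61 × exp(−2.045)
  = 0.61 × 0.1294 = 0.0789

7.9%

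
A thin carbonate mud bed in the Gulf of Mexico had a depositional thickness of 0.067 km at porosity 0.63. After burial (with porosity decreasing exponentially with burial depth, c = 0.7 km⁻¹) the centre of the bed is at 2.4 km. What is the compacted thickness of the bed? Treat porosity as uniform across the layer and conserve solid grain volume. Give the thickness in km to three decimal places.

Porosity at 2.4 km: phi = 0.63·exp(−0.7×2.4) = 0.1174
Solid-volume conservation: h(1−phi) = h₀(1−phi₀) ⇒ h = h₀·(1−phi₀)/(1−phi)
h = 0.067 × (1 − 0.63)/(1 − 0.1174) = 0.067 × 0.4192 = 0.0281 km

0.028 km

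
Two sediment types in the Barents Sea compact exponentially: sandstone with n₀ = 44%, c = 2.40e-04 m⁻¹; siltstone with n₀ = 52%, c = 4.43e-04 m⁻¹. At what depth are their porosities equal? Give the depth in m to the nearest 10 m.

Working in km (1 km = 1000 m; c in km⁻¹ = c in m⁻¹ × 1000):
Set n₀ₐ e^(−cₐZ) = n₀ᵦ e^(−cᵦZ) ⇒ ln(n₀ₐ/n₀ᵦ) = (cₐ − cᵦ)·Z
Z = ln(0.44/0.52) / (0.24 − 0.443) = -0.1671 / -0.203 = 0.823 km

820 m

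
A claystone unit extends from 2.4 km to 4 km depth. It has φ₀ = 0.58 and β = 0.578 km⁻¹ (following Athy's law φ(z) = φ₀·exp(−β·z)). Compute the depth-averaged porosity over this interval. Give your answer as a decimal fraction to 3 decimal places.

0.095

⟨φ⟩ = (1/(z₂−z₁)) ∫ φ₀ e^(−βz) dz = φ₀·(e^(−β·z₁) − e^(−β·z₂)) / (β·(z₂−z₁))
e^(−0.578×2.4) = 0.2498; e^(−0.578×4) = 0.0991
⟨φ⟩ = 0.58 × (0.2498 − 0.0991) / (0.578 × 1.6) = 0.58 × 0.1630 = 0.0945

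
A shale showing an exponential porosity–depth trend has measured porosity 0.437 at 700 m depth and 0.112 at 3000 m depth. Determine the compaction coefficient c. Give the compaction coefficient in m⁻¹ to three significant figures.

Working in km (1 km = 1000 m; c in km⁻¹ = c in m⁻¹ × 1000):
Athy: n(d) = n₀ e^(−cd) ⇒ n₁/n₂ = e^{c(d₂−d₁)} ⇒ c = ln(n₁/n₂)/(d₂−d₁)
c = ln(0.437/0.112) / (3 − 0.7) = ln(3.902) / 2.3 = 1.3614 / 2.3 = 0.5919 km⁻¹

0.000592 m⁻¹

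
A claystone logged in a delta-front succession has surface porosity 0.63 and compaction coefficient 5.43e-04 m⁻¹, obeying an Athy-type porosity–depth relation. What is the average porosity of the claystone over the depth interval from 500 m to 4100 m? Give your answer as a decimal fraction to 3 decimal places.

Working in km (1 km = 1000 m; β in km⁻¹ = β in m⁻¹ × 1000):
⟨n⟩ = (1/(Z₂−Z₁)) ∫ n₀ e^(−βZ) dZ = n₀·(e^(−β·Z₁) − e^(−β·Z₂)) / (β·(Z₂−Z₁))
e^(−0.543×0.5) = 0.7622; e^(−0.543×4.1) = 0.1079
⟨n⟩ = 0.63 × (0.7622 − 0.1079) / (0.543 × 3.6) = 0.63 × 0.3347 = 0.2109

0.211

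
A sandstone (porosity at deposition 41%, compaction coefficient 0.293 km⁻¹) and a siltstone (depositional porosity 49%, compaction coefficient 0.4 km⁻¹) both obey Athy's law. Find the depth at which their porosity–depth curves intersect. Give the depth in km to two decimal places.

1.67 km

Set φ₀ₐ e^(−kₐz) = φ₀ᵦ e^(−kᵦz) ⇒ ln(φ₀ₐ/φ₀ᵦ) = (kₐ − kᵦ)·z
z = ln(0.41/0.49) / (0.293 − 0.4) = -0.1782 / -0.107 = 1.666 km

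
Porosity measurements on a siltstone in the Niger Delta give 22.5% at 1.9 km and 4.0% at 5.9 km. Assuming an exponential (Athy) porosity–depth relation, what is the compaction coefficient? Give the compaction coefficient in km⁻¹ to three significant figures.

Athy: phi(z) = phi₀ e^(−cz) ⇒ phi₁/phi₂ = e^{c(z₂−z₁)} ⇒ c = ln(phi₁/phi₂)/(z₂−z₁)
c = ln(0.225/0.04) / (5.9 − 1.9) = ln(5.625) / 4 = 1.7272 / 4 = 0.4318 km⁻¹

0.432 km⁻¹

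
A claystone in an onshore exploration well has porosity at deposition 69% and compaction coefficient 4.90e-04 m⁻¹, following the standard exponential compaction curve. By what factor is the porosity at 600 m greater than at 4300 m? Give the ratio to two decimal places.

6.13

Working in km (1 km = 1000 m; k in km⁻¹ = k in m⁻¹ × 1000):
φ(Z₁)/φ(Z₂) = e^(−k·Z₁)/e^(−k·Z₂) = e^{k(Z₂−Z₁)}
= exp(0.49 × 3.7) = exp(1.813) = 6.1288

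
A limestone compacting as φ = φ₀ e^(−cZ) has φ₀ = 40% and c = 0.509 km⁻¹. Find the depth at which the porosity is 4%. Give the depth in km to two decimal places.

Invert Athy's law: Z = ln(φ₀/φ) / c
Z = ln(0.4/0.04) / 0.509 = ln(10) / 0.509 = 2.3026 / 0.509 = 4.524 km

4.52 km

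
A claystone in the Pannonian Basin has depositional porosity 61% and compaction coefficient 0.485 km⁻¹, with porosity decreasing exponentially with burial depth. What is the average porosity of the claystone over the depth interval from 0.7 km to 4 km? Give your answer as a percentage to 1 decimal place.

⟨φ⟩ = (1/(z₂−z₁)) ∫ φ₀ e^(−cz) dz = φ₀·(e^(−c·z₁) − e^(−c·z₂)) / (c·(z₂−z₁))
e^(−0.485×0.7) = 0.7121; e^(−0.485×4) = 0.1437
⟨φ⟩ = 0.61 × (0.7121 − 0.1437) / (0.485 × 3.3) = 0.61 × 0.3552 = 0.2166

21.7%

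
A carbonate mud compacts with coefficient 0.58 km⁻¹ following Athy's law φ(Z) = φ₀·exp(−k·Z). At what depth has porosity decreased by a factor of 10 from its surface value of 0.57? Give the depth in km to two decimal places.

φ/φ₀ = 1/10 ⇒ exp(−k·Z) = 1/10 ⇒ Z = ln(10) / k
Z = 2.3026 / 0.58 = 3.970 km

3.97 km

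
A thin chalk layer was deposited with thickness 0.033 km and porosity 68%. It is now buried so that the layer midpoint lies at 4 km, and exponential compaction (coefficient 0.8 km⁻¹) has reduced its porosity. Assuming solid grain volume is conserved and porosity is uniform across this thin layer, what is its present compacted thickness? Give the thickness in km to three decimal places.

Porosity at 4 km: φ = 0.68·exp(−0.8×4) = 0.0277
Solid-volume conservation: h(1−φ) = h₀(1−φ₀) ⇒ h = h₀·(1−φ₀)/(1−φ)
h = 0.033 × (1 − 0.68)/(1 − 0.0277) = 0.033 × 0.3291 = 0.0109 km

0.011 km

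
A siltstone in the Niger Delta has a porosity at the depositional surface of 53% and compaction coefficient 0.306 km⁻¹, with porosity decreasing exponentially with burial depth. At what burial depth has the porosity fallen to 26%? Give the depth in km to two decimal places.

2.33 km

Invert Athy's law: d = ln(phi₀/phi) / c
d = ln(0.53/0.26) / 0.306 = ln(2.038) / 0.306 = 0.7122 / 0.306 = 2.327 km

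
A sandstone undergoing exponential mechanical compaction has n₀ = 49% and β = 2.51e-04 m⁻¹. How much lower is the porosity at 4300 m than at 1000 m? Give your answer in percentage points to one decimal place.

Working in km (1 km = 1000 m; β in km⁻¹ = β in m⁻¹ × 1000):
n(1) = 0.49·e^(−0.251×1) = 0.3812
n(4.3) = 0.49·e^(−0.251×4.3) = 0.1665
Δn = 0.3812 − 0.1665 = 0.2147

21.5 percentage points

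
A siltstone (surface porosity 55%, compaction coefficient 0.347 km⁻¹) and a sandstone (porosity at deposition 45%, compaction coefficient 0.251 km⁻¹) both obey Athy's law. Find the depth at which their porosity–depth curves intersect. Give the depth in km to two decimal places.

2.09 km

Set φ₀ₐ e^(−βₐZ) = φ₀ᵦ e^(−βᵦZ) ⇒ ln(φ₀ₐ/φ₀ᵦ) = (βₐ − βᵦ)·Z
Z = ln(0.55/0.45) / (0.347 − 0.251) = 0.2007 / 0.096 = 2.090 km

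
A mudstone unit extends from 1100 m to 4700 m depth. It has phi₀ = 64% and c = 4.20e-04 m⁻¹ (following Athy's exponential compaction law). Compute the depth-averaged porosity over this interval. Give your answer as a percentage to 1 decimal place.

20.8%

Working in km (1 km = 1000 m; c in km⁻¹ = c in m⁻¹ × 1000):
⟨phi⟩ = (1/(z₂−z₁)) ∫ phi₀ e^(−cz) dz = phi₀·(e^(−c·z₁) − e^(−c·z₂)) / (c·(z₂−z₁))
e^(−0.42×1.1) = 0.6300; e^(−0.42×4.7) = 0.1389
⟨phi⟩ = 0.64 × (0.6300 − 0.1389) / (0.42 × 3.6) = 0.64 × 0.3248 = 0.2079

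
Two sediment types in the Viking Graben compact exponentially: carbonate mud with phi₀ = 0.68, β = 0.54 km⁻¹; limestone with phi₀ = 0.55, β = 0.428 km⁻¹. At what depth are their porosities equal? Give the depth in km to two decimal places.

1.89 km

Set phi₀ₐ e^(−βₐz) = phi₀ᵦ e^(−βᵦz) ⇒ ln(phi₀ₐ/phi₀ᵦ) = (βₐ − βᵦ)·z
z = ln(0.68/0.55) / (0.54 − 0.428) = 0.2122 / 0.112 = 1.894 km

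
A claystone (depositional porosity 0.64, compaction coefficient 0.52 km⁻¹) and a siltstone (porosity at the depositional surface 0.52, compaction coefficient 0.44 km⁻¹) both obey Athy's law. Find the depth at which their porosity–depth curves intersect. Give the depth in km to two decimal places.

2.60 km

Set φ₀ₐ e^(−βₐd) = φ₀ᵦ e^(−βᵦd) ⇒ ln(φ₀ₐ/φ₀ᵦ) = (βₐ − βᵦ)·d
d = ln(0.64/0.52) / (0.52 − 0.44) = 0.2076 / 0.08 = 2.595 km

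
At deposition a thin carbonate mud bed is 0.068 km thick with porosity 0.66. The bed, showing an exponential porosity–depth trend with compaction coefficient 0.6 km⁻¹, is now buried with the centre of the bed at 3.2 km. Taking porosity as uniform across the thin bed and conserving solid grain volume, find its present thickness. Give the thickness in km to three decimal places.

0.026 km

Porosity at 3.2 km: n = 0.66·exp(−0.6×3.2) = 0.0968
Solid-volume conservation: h(1−n) = h₀(1−n₀) ⇒ h = h₀·(1−n₀)/(1−n)
h = 0.068 × (1 − 0.66)/(1 − 0.0968) = 0.068 × 0.3764 = 0.0256 km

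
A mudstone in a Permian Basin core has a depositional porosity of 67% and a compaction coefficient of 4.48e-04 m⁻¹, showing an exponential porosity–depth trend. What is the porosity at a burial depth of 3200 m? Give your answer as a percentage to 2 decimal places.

Working in km (1 km = 1000 m; k in km⁻¹ = k in m⁻¹ × 1000):
n = n₀·exp(−k·Z) = 0.67 × exp(−0.448 × 3.2) = 0.67 × exp(−1.434)
  = 0.67 × 0.2384 = 0.1598

15.98%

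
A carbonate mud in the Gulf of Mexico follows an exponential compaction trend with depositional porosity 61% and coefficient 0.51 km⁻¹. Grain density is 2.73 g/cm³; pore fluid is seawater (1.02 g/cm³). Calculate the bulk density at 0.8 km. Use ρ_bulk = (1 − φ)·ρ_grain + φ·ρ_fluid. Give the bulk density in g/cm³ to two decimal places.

Porosity at depth: n = 0.61·exp(−0.51×0.8) = 0.61×0.6650 = 0.4056
Bulk density: ρ_b = (1−n)ρ_g + n·ρ_f = 0.5944×2.73 + 0.4056×1.02
       = 1.623 + 0.414 = 2.036 g/cm³

2.04 g/cm³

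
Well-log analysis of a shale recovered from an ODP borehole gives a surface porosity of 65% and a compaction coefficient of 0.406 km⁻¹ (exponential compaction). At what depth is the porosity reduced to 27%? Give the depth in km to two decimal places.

2.16 km

Invert Athy's law: z = ln(φ₀/φ) / k
z = ln(0.65/0.27) / 0.406 = ln(2.407) / 0.406 = 0.8786 / 0.406 = 2.164 km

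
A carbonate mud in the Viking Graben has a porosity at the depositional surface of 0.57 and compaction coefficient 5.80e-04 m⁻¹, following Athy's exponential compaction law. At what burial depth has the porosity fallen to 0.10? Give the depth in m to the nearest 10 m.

Working in km (1 km = 1000 m; k in km⁻¹ = k in m⁻¹ × 1000):
Invert Athy's law: z = ln(φ₀/φ) / k
z = ln(0.57/0.1) / 0.58 = ln(5.7) / 0.58 = 1.7405 / 0.58 = 3.001 km

3000 m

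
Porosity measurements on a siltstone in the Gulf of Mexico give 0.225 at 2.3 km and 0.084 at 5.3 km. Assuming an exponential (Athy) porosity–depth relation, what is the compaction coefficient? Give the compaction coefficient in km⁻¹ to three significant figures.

Athy: φ(d) = φ₀ e^(−kd) ⇒ φ₁/φ₂ = e^{k(d₂−d₁)} ⇒ k = ln(φ₁/φ₂)/(d₂−d₁)
k = ln(0.225/0.084) / (5.3 − 2.3) = ln(2.679) / 3 = 0.9853 / 3 = 0.3284 km⁻¹

0.328 km⁻¹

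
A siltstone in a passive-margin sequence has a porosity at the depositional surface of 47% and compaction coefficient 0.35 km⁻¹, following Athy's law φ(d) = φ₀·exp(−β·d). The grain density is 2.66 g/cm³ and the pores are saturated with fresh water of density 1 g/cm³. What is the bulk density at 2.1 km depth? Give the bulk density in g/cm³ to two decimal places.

Porosity at depth: φ = 0.47·exp(−0.35×2.1) = 0.47×0.4795 = 0.2254
Bulk density: ρ_b = (1−φ)ρ_g + φ·ρ_f = 0.7746×2.66 + 0.2254×1
       = 2.061 + 0.225 = 2.286 g/cm³

2.29 g/cm³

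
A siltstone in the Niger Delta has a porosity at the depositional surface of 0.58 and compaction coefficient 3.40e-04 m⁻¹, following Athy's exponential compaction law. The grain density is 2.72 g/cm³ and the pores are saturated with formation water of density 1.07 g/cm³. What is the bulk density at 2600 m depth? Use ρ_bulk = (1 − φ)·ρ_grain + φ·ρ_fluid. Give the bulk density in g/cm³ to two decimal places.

2.32 g/cm³

Working in km (1 km = 1000 m; k in km⁻¹ = k in m⁻¹ × 1000):
Porosity at depth: n = 0.58·exp(−0.34×2.6) = 0.58×0.4131 = 0.2396
Bulk density: ρ_b = (1−n)ρ_g + n·ρ_f = 0.7604×2.72 + 0.2396×1.07
       = 2.068 + 0.256 = 2.325 g/cm³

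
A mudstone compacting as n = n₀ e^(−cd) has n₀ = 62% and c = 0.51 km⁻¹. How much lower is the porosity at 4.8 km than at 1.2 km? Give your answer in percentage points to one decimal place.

28.3 percentage points

n(1.2) = 0.62·e^(−0.51×1.2) = 0.3362
n(4.8) = 0.62·e^(−0.51×4.8) = 0.0536
Δn = 0.3362 − 0.0536 = 0.2826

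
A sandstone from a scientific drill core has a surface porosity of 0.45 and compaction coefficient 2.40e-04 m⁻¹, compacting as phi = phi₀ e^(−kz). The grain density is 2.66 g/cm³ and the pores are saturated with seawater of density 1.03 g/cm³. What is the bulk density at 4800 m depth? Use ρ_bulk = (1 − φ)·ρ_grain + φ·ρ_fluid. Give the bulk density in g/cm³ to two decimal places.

2.43 g/cm³

Working in km (1 km = 1000 m; k in km⁻¹ = k in m⁻¹ × 1000):
Porosity at depth: phi = 0.45·exp(−0.24×4.8) = 0.45×0.3160 = 0.1422
Bulk density: ρ_b = (1−phi)ρ_g + phi·ρ_f = 0.8578×2.66 + 0.1422×1.03
       = 2.282 + 0.146 = 2.428 g/cm³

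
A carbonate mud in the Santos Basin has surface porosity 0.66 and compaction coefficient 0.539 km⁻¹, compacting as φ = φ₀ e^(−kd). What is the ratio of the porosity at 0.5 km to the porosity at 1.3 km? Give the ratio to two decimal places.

φ(d₁)/φ(d₂) = e^(−k·d₁)/e^(−k·d₂) = e^{k(d₂−d₁)}
= exp(0.539 × 0.8) = exp(0.4312) = 1.5391

1.54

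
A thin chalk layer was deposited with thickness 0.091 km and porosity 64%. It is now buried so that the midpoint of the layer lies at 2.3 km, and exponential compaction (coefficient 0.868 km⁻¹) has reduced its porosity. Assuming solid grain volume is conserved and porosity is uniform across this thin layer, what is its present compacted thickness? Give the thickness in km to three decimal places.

0.036 km

Porosity at 2.3 km: φ = 0.64·exp(−0.868×2.3) = 0.0869
Solid-volume conservation: h(1−φ) = h₀(1−φ₀) ⇒ h = h₀·(1−φ₀)/(1−φ)
h = 0.091 × (1 − 0.64)/(1 − 0.0869) = 0.091 × 0.3943 = 0.0359 km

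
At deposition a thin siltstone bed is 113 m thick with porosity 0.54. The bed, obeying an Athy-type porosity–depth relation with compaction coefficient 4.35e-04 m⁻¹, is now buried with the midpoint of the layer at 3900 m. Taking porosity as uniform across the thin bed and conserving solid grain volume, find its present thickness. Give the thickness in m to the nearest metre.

58 m

Working in km (1 km = 1000 m; β in km⁻¹ = β in m⁻¹ × 1000):
Porosity at 3.9 km: φ = 0.54·exp(−0.435×3.9) = 0.0990
Solid-volume conservation: h(1−φ) = h₀(1−φ₀) ⇒ h = h₀·(1−φ₀)/(1−φ)
h = 0.113 × (1 − 0.54)/(1 − 0.0990) = 0.113 × 0.5105 = 0.0577 km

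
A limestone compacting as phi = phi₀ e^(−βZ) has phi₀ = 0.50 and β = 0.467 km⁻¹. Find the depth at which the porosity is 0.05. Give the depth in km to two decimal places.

Invert Athy's law: Z = ln(phi₀/phi) / β
Z = ln(0.5/0.05) / 0.467 = ln(10) / 0.467 = 2.3026 / 0.467 = 4.931 km

4.93 km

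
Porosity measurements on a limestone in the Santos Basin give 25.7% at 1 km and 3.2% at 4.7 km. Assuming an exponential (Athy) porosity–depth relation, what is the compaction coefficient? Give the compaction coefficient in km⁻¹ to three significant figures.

Athy: φ(z) = φ₀ e^(−βz) ⇒ φ₁/φ₂ = e^{β(z₂−z₁)} ⇒ β = ln(φ₁/φ₂)/(z₂−z₁)
β = ln(0.257/0.032) / (4.7 − 1) = ln(8.031) / 3.7 = 2.0833 / 3.7 = 0.5631 km⁻¹

0.563 km⁻¹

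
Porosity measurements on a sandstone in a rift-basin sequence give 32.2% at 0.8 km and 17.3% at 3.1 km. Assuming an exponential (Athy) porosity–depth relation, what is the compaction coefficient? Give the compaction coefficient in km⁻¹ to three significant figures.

Athy: n(Z) = n₀ e^(−cZ) ⇒ n₁/n₂ = e^{c(Z₂−Z₁)} ⇒ c = ln(n₁/n₂)/(Z₂−Z₁)
c = ln(0.322/0.173) / (3.1 − 0.8) = ln(1.861) / 2.3 = 0.6213 / 2.3 = 0.2701 km⁻¹

0.270 km⁻¹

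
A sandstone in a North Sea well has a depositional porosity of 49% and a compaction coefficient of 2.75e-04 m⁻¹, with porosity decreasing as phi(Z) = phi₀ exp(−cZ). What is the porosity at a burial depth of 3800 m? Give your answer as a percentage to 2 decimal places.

17.23%

Working in km (1 km = 1000 m; c in km⁻¹ = c in m⁻¹ × 1000):
phi = phi₀·exp(−c·Z) = 0.49 × exp(−0.275 × 3.8) = 0.49 × exp(−1.045)
  = 0.49 × 0.3517 = 0.1723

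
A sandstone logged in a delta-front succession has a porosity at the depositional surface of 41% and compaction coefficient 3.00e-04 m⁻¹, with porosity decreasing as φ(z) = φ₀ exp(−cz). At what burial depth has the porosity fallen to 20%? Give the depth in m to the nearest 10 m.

Working in km (1 km = 1000 m; c in km⁻¹ = c in m⁻¹ × 1000):
Invert Athy's law: z = ln(φ₀/φ) / c
z = ln(0.41/0.2) / 0.3 = ln(2.05) / 0.3 = 0.7178 / 0.3 = 2.393 km

2390 m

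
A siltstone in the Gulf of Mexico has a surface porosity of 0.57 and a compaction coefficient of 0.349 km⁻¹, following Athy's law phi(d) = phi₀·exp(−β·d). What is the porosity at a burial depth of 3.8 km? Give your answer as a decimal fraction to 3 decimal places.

0.151

phi = phi₀·exp(−β·d) = 0.57 × exp(−0.349 × 3.8) = 0.57 × exp(−1.326)
  = 0.57 × 0.2655 = 0.1513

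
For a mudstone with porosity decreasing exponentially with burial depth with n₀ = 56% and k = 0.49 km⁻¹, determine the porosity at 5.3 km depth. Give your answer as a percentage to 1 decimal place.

n = n₀·exp(−k·z) = 0.56 × exp(−0.49 × 5.3) = 0.56 × exp(−2.597)
  = 0.56 × 0.0745 = 0.0417

4.2%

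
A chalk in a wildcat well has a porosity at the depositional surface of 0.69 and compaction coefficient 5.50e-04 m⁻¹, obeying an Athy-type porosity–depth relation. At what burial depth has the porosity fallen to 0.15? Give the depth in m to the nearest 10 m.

Working in km (1 km = 1000 m; k in km⁻¹ = k in m⁻¹ × 1000):
Invert Athy's law: z = ln(phi₀/phi) / k
z = ln(0.69/0.15) / 0.55 = ln(4.6) / 0.55 = 1.5261 / 0.55 = 2.775 km

2770 m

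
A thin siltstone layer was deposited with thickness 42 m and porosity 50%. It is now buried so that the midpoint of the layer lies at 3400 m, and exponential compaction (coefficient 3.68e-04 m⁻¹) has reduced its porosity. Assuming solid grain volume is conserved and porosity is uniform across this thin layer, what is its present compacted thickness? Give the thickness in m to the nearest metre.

Working in km (1 km = 1000 m; β in km⁻¹ = β in m⁻¹ × 1000):
Porosity at 3.4 km: φ = 0.5·exp(−0.368×3.4) = 0.1431
Solid-volume conservation: h(1−φ) = h₀(1−φ₀) ⇒ h = h₀·(1−φ₀)/(1−φ)
h = 0.042 × (1 − 0.5)/(1 − 0.1431) = 0.042 × 0.5835 = 0.0245 km

25 m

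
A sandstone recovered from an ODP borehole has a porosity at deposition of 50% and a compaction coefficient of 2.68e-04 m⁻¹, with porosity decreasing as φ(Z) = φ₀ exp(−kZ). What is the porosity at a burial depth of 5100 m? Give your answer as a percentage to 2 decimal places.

12.75%

Working in km (1 km = 1000 m; k in km⁻¹ = k in m⁻¹ × 1000):
φ = φ₀·exp(−k·Z) = 0.5 × exp(−0.268 × 5.1) = 0.5 × exp(−1.367)
  = 0.5 × 0.2549 = 0.1275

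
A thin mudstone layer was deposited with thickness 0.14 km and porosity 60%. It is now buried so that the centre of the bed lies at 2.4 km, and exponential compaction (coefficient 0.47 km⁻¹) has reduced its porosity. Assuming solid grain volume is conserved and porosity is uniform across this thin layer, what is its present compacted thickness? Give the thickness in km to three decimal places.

0.069 km

Porosity at 2.4 km: n = 0.6·exp(−0.47×2.4) = 0.1942
Solid-volume conservation: h(1−n) = h₀(1−n₀) ⇒ h = h₀·(1−n₀)/(1−n)
h = 0.14 × (1 − 0.6)/(1 − 0.1942) = 0.14 × 0.4964 = 0.0695 km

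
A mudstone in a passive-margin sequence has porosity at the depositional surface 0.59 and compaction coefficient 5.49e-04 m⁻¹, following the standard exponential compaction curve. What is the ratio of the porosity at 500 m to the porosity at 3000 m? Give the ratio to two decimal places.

Working in km (1 km = 1000 m; β in km⁻¹ = β in m⁻¹ × 1000):
n(z₁)/n(z₂) = e^(−β·z₁)/e^(−β·z₂) = e^{β(z₂−z₁)}
= exp(0.549 × 2.5) = exp(1.373) = 3.9452

3.95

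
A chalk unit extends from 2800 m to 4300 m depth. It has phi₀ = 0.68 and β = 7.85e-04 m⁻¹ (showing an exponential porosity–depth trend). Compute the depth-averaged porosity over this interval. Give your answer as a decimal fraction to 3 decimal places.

Working in km (1 km = 1000 m; β in km⁻¹ = β in m⁻¹ × 1000):
⟨phi⟩ = (1/(d₂−d₁)) ∫ phi₀ e^(−βd) dd = phi₀·(e^(−β·d₁) − e^(−β·d₂)) / (β·(d₂−d₁))
e^(−0.785×2.8) = 0.1110; e^(−0.785×4.3) = 0.0342
⟨phi⟩ = 0.68 × (0.1110 − 0.0342) / (0.785 × 1.5) = 0.68 × 0.0652 = 0.0444

0.044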